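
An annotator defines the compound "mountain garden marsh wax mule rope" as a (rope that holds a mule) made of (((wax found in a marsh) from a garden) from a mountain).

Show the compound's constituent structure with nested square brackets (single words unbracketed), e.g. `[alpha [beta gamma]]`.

[[mountain [garden [marsh wax]]] [mule rope]]

The outermost head in the paraphrase is "rope" (specifically "mule rope"), modified by "mountain garden marsh wax".
"mountain garden marsh wax" → head "wax" (specifically "garden marsh wax"), modifier "mountain".
"garden marsh wax" → head "wax" (specifically "marsh wax"), modifier "garden".
"marsh wax" → head "wax", modifier "marsh".
"mule rope" → head "rope", modifier "mule".
Assembled: [[mountain [garden [marsh wax]]] [mule rope]].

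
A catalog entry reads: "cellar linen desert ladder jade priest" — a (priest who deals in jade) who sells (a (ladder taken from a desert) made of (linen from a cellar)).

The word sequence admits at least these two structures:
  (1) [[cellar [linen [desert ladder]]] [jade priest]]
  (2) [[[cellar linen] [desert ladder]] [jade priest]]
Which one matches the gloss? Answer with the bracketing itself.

[[[cellar linen] [desert ladder]] [jade priest]]

The paraphrase's head is the "priest" part ("jade priest"); its modifier is "cellar linen desert ladder".
That top-level split, carried through the inner groups, gives [[[cellar linen] [desert ladder]] [jade priest]].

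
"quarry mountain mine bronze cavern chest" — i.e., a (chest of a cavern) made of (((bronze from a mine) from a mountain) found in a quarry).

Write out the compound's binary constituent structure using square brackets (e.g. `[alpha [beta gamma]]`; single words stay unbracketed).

Whole compound: head "chest" (specifically "cavern chest"), modifier "quarry mountain mine bronze".
"quarry mountain mine bronze" → head "bronze" (specifically "mountain mine bronze"), modifier "quarry".
"mountain mine bronze" → head "bronze" (specifically "mine bronze"), modifier "mountain".
"mine bronze" → head "bronze", modifier "mine".
"cavern chest" → head "chest", modifier "cavern".
So the structure is [[quarry [mountain [mine bronze]]] [cavern chest]].

[[quarry [mountain [mine bronze]]] [cavern chest]]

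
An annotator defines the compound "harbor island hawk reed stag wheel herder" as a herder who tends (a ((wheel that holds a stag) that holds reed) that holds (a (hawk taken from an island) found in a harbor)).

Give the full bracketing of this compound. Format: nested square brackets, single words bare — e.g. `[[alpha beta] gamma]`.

[[[harbor [island hawk]] [reed [stag wheel]]] herder]

Overall it is a kind of herder; the modifier is "harbor island hawk reed stag wheel".
Inside "harbor island hawk reed stag wheel": head "wheel" (specifically "reed stag wheel"), modifier "harbor island hawk".
Inside "harbor island hawk": head "hawk" (specifically "island hawk"), modifier "harbor".
Inside "island hawk": head "hawk", modifier "island".
Inside "reed stag wheel": head "wheel" (specifically "stag wheel"), modifier "reed".
Inside "stag wheel": head "wheel", modifier "stag".
Assembled: [[[harbor [island hawk]] [reed [stag wheel]]] herder].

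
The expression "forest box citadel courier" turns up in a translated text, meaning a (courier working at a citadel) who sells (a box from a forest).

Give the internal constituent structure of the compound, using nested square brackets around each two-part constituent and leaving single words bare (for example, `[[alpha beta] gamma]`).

[[forest box] [citadel courier]]

Whole compound: head "courier" (specifically "citadel courier"), modifier "forest box".
Within "forest box", the head is "box" and the modifier is "forest".
Within "citadel courier", the head is "courier" and the modifier is "citadel".
Assembled: [[forest box] [citadel courier]].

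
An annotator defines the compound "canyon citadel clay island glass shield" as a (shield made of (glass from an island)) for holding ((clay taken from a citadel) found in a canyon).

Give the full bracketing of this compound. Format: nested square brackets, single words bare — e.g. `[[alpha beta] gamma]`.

Whole compound: head "shield" (specifically "island glass shield"), modifier "canyon citadel clay".
Inside "canyon citadel clay": head "clay" (specifically "citadel clay"), modifier "canyon".
Inside "citadel clay": head "clay", modifier "citadel".
Inside "island glass shield": head "shield", modifier "island glass".
Inside "island glass": head "glass", modifier "island".
Putting it together: [[canyon [citadel clay]] [[island glass] shield]].

[[canyon [citadel clay]] [[island glass] shield]]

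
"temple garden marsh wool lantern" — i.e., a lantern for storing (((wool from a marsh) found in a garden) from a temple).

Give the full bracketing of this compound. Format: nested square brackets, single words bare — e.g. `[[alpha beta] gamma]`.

[[temple [garden [marsh wool]]] lantern]

At the top level: head "lantern"; modifier "temple garden marsh wool".
Within "temple garden marsh wool", the head is "wool" (specifically "garden marsh wool") and the modifier is "temple".
Within "garden marsh wool", the head is "wool" (specifically "marsh wool") and the modifier is "garden".
Within "marsh wool", the head is "wool" and the modifier is "marsh".
Assembled: [[temple [garden [marsh wool]]] lantern].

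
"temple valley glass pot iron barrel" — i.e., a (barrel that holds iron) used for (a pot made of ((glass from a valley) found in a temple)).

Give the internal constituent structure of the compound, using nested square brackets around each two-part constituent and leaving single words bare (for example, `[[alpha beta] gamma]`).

[[[temple [valley glass]] pot] [iron barrel]]

The outermost head in the paraphrase is "barrel" (specifically "iron barrel"), modified by "temple valley glass pot".
Inside "temple valley glass pot": head "pot", modifier "temple valley glass".
Inside "temple valley glass": head "glass" (specifically "valley glass"), modifier "temple".
Inside "valley glass": head "glass", modifier "valley".
Inside "iron barrel": head "barrel", modifier "iron".
Putting it together: [[[temple [valley glass]] pot] [iron barrel]].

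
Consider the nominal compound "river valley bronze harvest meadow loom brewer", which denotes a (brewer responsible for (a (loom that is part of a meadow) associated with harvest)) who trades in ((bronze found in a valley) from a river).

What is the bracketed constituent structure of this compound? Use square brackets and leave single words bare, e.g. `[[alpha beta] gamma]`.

Whole compound: head "brewer" (specifically "harvest meadow loom brewer"), modifier "river valley bronze".
"river valley bronze" → head "bronze" (specifically "valley bronze"), modifier "river".
"valley bronze" → head "bronze", modifier "valley".
"harvest meadow loom brewer" → head "brewer", modifier "harvest meadow loom".
"harvest meadow loom" → head "loom" (specifically "meadow loom"), modifier "harvest".
"meadow loom" → head "loom", modifier "meadow".
Assembled: [[river [valley bronze]] [[harvest [meadow loom]] brewer]].

[[river [valley bronze]] [[harvest [meadow loom]] brewer]]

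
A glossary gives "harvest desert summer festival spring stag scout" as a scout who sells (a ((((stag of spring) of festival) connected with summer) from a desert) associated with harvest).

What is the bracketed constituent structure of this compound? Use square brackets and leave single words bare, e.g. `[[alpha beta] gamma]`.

The outermost head in the paraphrase is "scout", modified by "harvest desert summer festival spring stag".
Within "harvest desert summer festival spring stag", the head is "stag" (specifically "desert summer festival spring stag") and the modifier is "harvest".
Within "desert summer festival spring stag", the head is "stag" (specifically "summer festival spring stag") and the modifier is "desert".
Within "summer festival spring stag", the head is "stag" (specifically "festival spring stag") and the modifier is "summer".
Within "festival spring stag", the head is "stag" (specifically "spring stag") and the modifier is "festival".
Within "spring stag", the head is "stag" and the modifier is "spring".
Putting it together: [[harvest [desert [summer [festival [spring stag]]]]] scout].

[[harvest [desert [summer [festival [spring stag]]]]] scout]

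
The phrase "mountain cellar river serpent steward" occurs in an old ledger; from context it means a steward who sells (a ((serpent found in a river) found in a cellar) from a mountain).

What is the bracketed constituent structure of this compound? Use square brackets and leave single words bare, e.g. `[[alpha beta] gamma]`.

At the top level: head "steward"; modifier "mountain cellar river serpent".
"mountain cellar river serpent" → head "serpent" (specifically "cellar river serpent"), modifier "mountain".
"cellar river serpent" → head "serpent" (specifically "river serpent"), modifier "cellar".
"river serpent" → head "serpent", modifier "river".
Assembled: [[mountain [cellar [river serpent]]] steward].

[[mountain [cellar [river serpent]]] steward]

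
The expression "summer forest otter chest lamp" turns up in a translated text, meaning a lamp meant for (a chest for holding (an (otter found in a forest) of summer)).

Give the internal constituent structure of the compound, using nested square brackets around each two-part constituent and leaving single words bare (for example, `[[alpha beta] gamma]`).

[[[summer [forest otter]] chest] lamp]

Whole compound: head "lamp", modifier "summer forest otter chest".
Within "summer forest otter chest", the head is "chest" and the modifier is "summer forest otter".
Within "summer forest otter", the head is "otter" (specifically "forest otter") and the modifier is "summer".
Within "forest otter", the head is "otter" and the modifier is "forest".
Putting it together: [[[summer [forest otter]] chest] lamp].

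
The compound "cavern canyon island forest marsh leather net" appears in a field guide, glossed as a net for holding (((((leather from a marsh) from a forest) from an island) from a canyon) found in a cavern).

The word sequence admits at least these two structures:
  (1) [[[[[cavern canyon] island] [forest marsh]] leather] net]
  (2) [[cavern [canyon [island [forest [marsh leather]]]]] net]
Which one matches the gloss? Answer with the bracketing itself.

The paraphrase's head is the "net" part ("net"); its modifier is "cavern canyon island forest marsh leather".
That top-level split, carried through the inner groups, gives [[cavern [canyon [island [forest [marsh leather]]]]] net].

[[cavern [canyon [island [forest [marsh leather]]]]] net]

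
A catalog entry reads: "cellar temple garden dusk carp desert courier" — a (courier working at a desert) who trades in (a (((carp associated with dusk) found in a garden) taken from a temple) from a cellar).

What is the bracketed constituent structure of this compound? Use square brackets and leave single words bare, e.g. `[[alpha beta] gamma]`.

At the top level: head "courier" (specifically "desert courier"); modifier "cellar temple garden dusk carp".
Inside "cellar temple garden dusk carp": head "carp" (specifically "temple garden dusk carp"), modifier "cellar".
Inside "temple garden dusk carp": head "carp" (specifically "garden dusk carp"), modifier "temple".
Inside "garden dusk carp": head "carp" (specifically "dusk carp"), modifier "garden".
Inside "dusk carp": head "carp", modifier "dusk".
Inside "desert courier": head "courier", modifier "desert".
Assembled: [[cellar [temple [garden [dusk carp]]]] [desert courier]].

[[cellar [temple [garden [dusk carp]]]] [desert courier]]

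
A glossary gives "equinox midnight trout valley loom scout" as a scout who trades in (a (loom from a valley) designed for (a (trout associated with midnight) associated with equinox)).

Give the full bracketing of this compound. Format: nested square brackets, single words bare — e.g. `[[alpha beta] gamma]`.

[[[equinox [midnight trout]] [valley loom]] scout]

Overall it is a kind of scout; the modifier is "equinox midnight trout valley loom".
Within "equinox midnight trout valley loom", the head is "loom" (specifically "valley loom") and the modifier is "equinox midnight trout".
Within "equinox midnight trout", the head is "trout" (specifically "midnight trout") and the modifier is "equinox".
Within "midnight trout", the head is "trout" and the modifier is "midnight".
Within "valley loom", the head is "loom" and the modifier is "valley".
Assembled: [[[equinox [midnight trout]] [valley loom]] scout].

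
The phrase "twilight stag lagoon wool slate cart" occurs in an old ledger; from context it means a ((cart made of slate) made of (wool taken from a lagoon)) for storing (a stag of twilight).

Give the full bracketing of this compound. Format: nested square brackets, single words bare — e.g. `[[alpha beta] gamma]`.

The outermost head in the paraphrase is "cart" (specifically "lagoon wool slate cart"), modified by "twilight stag".
Inside "twilight stag": head "stag", modifier "twilight".
Inside "lagoon wool slate cart": head "cart" (specifically "slate cart"), modifier "lagoon wool".
Inside "lagoon wool": head "wool", modifier "lagoon".
Inside "slate cart": head "cart", modifier "slate".
Putting it together: [[twilight stag] [[lagoon wool] [slate cart]]].

[[twilight stag] [[lagoon wool] [slate cart]]]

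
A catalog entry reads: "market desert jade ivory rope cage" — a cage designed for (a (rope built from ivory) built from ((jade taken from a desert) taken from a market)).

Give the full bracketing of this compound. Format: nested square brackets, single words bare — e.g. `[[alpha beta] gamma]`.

The outermost head in the paraphrase is "cage", modified by "market desert jade ivory rope".
Within "market desert jade ivory rope", the head is "rope" (specifically "ivory rope") and the modifier is "market desert jade".
Within "market desert jade", the head is "jade" (specifically "desert jade") and the modifier is "market".
Within "desert jade", the head is "jade" and the modifier is "desert".
Within "ivory rope", the head is "rope" and the modifier is "ivory".
So the structure is [[[market [desert jade]] [ivory rope]] cage].

[[[market [desert jade]] [ivory rope]] cage]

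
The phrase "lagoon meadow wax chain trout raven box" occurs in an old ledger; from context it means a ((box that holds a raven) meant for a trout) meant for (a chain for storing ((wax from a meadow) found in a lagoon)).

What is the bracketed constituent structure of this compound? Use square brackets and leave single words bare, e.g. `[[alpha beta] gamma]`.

[[[lagoon [meadow wax]] chain] [trout [raven box]]]

At the top level: head "box" (specifically "trout raven box"); modifier "lagoon meadow wax chain".
"lagoon meadow wax chain" → head "chain", modifier "lagoon meadow wax".
"lagoon meadow wax" → head "wax" (specifically "meadow wax"), modifier "lagoon".
"meadow wax" → head "wax", modifier "meadow".
"trout raven box" → head "box" (specifically "raven box"), modifier "trout".
"raven box" → head "box", modifier "raven".
Assembled: [[[lagoon [meadow wax]] chain] [trout [raven box]]].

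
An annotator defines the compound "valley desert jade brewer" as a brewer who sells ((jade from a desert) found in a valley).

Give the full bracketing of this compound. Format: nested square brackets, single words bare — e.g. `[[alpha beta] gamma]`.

[[valley [desert jade]] brewer]

Whole compound: head "brewer", modifier "valley desert jade".
Within "valley desert jade", the head is "jade" (specifically "desert jade") and the modifier is "valley".
Within "desert jade", the head is "jade" and the modifier is "desert".
Assembled: [[valley [desert jade]] brewer].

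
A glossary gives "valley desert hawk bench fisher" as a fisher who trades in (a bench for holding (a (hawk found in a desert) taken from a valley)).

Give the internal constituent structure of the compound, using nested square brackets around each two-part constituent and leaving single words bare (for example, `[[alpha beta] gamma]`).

[[[valley [desert hawk]] bench] fisher]

Whole compound: head "fisher", modifier "valley desert hawk bench".
Inside "valley desert hawk bench": head "bench", modifier "valley desert hawk".
Inside "valley desert hawk": head "hawk" (specifically "desert hawk"), modifier "valley".
Inside "desert hawk": head "hawk", modifier "desert".
Putting it together: [[[valley [desert hawk]] bench] fisher].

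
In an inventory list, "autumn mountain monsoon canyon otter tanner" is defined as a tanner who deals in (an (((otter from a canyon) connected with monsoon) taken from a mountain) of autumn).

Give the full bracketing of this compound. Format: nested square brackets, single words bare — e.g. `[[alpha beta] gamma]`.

[[autumn [mountain [monsoon [canyon otter]]]] tanner]

Whole compound: head "tanner", modifier "autumn mountain monsoon canyon otter".
Inside "autumn mountain monsoon canyon otter": head "otter" (specifically "mountain monsoon canyon otter"), modifier "autumn".
Inside "mountain monsoon canyon otter": head "otter" (specifically "monsoon canyon otter"), modifier "mountain".
Inside "monsoon canyon otter": head "otter" (specifically "canyon otter"), modifier "monsoon".
Inside "canyon otter": head "otter", modifier "canyon".
Assembled: [[autumn [mountain [monsoon [canyon otter]]]] tanner].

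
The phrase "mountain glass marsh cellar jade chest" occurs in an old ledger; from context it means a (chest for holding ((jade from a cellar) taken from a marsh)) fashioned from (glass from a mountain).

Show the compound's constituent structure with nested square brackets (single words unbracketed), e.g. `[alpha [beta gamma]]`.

[[mountain glass] [[marsh [cellar jade]] chest]]

Whole compound: head "chest" (specifically "marsh cellar jade chest"), modifier "mountain glass".
Within "mountain glass", the head is "glass" and the modifier is "mountain".
Within "marsh cellar jade chest", the head is "chest" and the modifier is "marsh cellar jade".
Within "marsh cellar jade", the head is "jade" (specifically "cellar jade") and the modifier is "marsh".
Within "cellar jade", the head is "jade" and the modifier is "cellar".
Putting it together: [[mountain glass] [[marsh [cellar jade]] chest]].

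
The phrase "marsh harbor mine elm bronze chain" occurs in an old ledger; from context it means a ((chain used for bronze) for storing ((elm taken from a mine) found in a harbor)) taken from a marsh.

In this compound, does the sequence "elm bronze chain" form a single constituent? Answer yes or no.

The top-level split is [marsh] [harbor mine elm bronze chain]; the full structure is [marsh [[harbor [mine elm]] [bronze chain]]].
"elm bronze chain" straddles a constituent boundary, so it is not a single unit.

no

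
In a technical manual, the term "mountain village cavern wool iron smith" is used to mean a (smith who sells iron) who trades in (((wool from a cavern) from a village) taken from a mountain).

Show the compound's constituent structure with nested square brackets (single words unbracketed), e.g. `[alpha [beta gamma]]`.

[[mountain [village [cavern wool]]] [iron smith]]

The outermost head in the paraphrase is "smith" (specifically "iron smith"), modified by "mountain village cavern wool".
Within "mountain village cavern wool", the head is "wool" (specifically "village cavern wool") and the modifier is "mountain".
Within "village cavern wool", the head is "wool" (specifically "cavern wool") and the modifier is "village".
Within "cavern wool", the head is "wool" and the modifier is "cavern".
Within "iron smith", the head is "smith" and the modifier is "iron".
Putting it together: [[mountain [village [cavern wool]]] [iron smith]].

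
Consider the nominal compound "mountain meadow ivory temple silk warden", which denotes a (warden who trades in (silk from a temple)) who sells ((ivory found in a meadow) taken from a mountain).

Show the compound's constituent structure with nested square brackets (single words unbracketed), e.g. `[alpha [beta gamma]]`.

The outermost head in the paraphrase is "warden" (specifically "temple silk warden"), modified by "mountain meadow ivory".
Inside "mountain meadow ivory": head "ivory" (specifically "meadow ivory"), modifier "mountain".
Inside "meadow ivory": head "ivory", modifier "meadow".
Inside "temple silk warden": head "warden", modifier "temple silk".
Inside "temple silk": head "silk", modifier "temple".
Putting it together: [[mountain [meadow ivory]] [[temple silk] warden]].

[[mountain [meadow ivory]] [[temple silk] warden]]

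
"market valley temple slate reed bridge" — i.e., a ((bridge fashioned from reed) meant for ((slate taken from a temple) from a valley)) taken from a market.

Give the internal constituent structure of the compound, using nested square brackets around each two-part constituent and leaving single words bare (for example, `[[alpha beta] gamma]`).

[market [[valley [temple slate]] [reed bridge]]]

Whole compound: head "bridge" (specifically "valley temple slate reed bridge"), modifier "market".
Within "valley temple slate reed bridge", the head is "bridge" (specifically "reed bridge") and the modifier is "valley temple slate".
Within "valley temple slate", the head is "slate" (specifically "temple slate") and the modifier is "valley".
Within "temple slate", the head is "slate" and the modifier is "temple".
Within "reed bridge", the head is "bridge" and the modifier is "reed".
Putting it together: [market [[valley [temple slate]] [reed bridge]]].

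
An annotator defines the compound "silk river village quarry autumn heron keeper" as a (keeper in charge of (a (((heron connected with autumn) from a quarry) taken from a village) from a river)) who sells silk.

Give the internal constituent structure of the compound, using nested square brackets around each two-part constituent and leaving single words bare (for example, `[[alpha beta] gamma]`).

[silk [[river [village [quarry [autumn heron]]]] keeper]]

At the top level: head "keeper" (specifically "river village quarry autumn heron keeper"); modifier "silk".
Inside "river village quarry autumn heron keeper": head "keeper", modifier "river village quarry autumn heron".
Inside "river village quarry autumn heron": head "heron" (specifically "village quarry autumn heron"), modifier "river".
Inside "village quarry autumn heron": head "heron" (specifically "quarry autumn heron"), modifier "village".
Inside "quarry autumn heron": head "heron" (specifically "autumn heron"), modifier "quarry".
Inside "autumn heron": head "heron", modifier "autumn".
Assembled: [silk [[river [village [quarry [autumn heron]]]] keeper]].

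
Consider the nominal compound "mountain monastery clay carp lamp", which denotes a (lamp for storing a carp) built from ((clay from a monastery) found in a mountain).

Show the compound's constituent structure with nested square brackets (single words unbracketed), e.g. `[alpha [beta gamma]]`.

[[mountain [monastery clay]] [carp lamp]]

The outermost head in the paraphrase is "lamp" (specifically "carp lamp"), modified by "mountain monastery clay".
Inside "mountain monastery clay": head "clay" (specifically "monastery clay"), modifier "mountain".
Inside "monastery clay": head "clay", modifier "monastery".
Inside "carp lamp": head "lamp", modifier "carp".
So the structure is [[mountain [monastery clay]] [carp lamp]].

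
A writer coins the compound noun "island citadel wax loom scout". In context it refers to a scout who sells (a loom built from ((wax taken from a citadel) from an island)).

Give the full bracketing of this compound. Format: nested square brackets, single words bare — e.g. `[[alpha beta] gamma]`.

At the top level: head "scout"; modifier "island citadel wax loom".
"island citadel wax loom" → head "loom", modifier "island citadel wax".
"island citadel wax" → head "wax" (specifically "citadel wax"), modifier "island".
"citadel wax" → head "wax", modifier "citadel".
Assembled: [[[island [citadel wax]] loom] scout].

[[[island [citadel wax]] loom] scout]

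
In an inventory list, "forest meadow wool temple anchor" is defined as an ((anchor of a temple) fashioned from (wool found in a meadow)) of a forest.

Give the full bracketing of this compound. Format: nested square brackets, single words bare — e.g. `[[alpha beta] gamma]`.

[forest [[meadow wool] [temple anchor]]]

At the top level: head "anchor" (specifically "meadow wool temple anchor"); modifier "forest".
Inside "meadow wool temple anchor": head "anchor" (specifically "temple anchor"), modifier "meadow wool".
Inside "meadow wool": head "wool", modifier "meadow".
Inside "temple anchor": head "anchor", modifier "temple".
Putting it together: [forest [[meadow wool] [temple anchor]]].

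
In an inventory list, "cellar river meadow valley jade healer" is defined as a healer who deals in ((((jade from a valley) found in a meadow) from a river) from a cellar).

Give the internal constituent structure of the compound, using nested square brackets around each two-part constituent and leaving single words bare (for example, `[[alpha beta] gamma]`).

Overall it is a kind of healer; the modifier is "cellar river meadow valley jade".
"cellar river meadow valley jade" → head "jade" (specifically "river meadow valley jade"), modifier "cellar".
"river meadow valley jade" → head "jade" (specifically "meadow valley jade"), modifier "river".
"meadow valley jade" → head "jade" (specifically "valley jade"), modifier "meadow".
"valley jade" → head "jade", modifier "valley".
So the structure is [[cellar [river [meadow [valley jade]]]] healer].

[[cellar [river [meadow [valley jade]]]] healer]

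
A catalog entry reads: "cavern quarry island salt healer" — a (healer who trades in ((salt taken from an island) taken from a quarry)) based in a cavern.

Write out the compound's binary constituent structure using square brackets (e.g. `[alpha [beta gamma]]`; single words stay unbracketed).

[cavern [[quarry [island salt]] healer]]

The outermost head in the paraphrase is "healer" (specifically "quarry island salt healer"), modified by "cavern".
Within "quarry island salt healer", the head is "healer" and the modifier is "quarry island salt".
Within "quarry island salt", the head is "salt" (specifically "island salt") and the modifier is "quarry".
Within "island salt", the head is "salt" and the modifier is "island".
Putting it together: [cavern [[quarry [island salt]] healer]].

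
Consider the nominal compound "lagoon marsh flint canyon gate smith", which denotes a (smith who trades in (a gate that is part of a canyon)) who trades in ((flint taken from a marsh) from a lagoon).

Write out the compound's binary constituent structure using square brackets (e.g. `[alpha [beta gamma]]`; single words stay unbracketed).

[[lagoon [marsh flint]] [[canyon gate] smith]]

The outermost head in the paraphrase is "smith" (specifically "canyon gate smith"), modified by "lagoon marsh flint".
Within "lagoon marsh flint", the head is "flint" (specifically "marsh flint") and the modifier is "lagoon".
Within "marsh flint", the head is "flint" and the modifier is "marsh".
Within "canyon gate smith", the head is "smith" and the modifier is "canyon gate".
Within "canyon gate", the head is "gate" and the modifier is "canyon".
So the structure is [[lagoon [marsh flint]] [[canyon gate] smith]].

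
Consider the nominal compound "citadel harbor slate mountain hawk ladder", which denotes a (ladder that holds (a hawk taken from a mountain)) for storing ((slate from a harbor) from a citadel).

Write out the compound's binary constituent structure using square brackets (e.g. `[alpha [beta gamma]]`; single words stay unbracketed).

[[citadel [harbor slate]] [[mountain hawk] ladder]]

Overall it is a kind of ladder (specifically "mountain hawk ladder"); the modifier is "citadel harbor slate".
Within "citadel harbor slate", the head is "slate" (specifically "harbor slate") and the modifier is "citadel".
Within "harbor slate", the head is "slate" and the modifier is "harbor".
Within "mountain hawk ladder", the head is "ladder" and the modifier is "mountain hawk".
Within "mountain hawk", the head is "hawk" and the modifier is "mountain".
Assembled: [[citadel [harbor slate]] [[mountain hawk] ladder]].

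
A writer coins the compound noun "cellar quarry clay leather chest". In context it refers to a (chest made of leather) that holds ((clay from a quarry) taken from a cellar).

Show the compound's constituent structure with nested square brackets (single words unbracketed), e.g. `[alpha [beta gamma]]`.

At the top level: head "chest" (specifically "leather chest"); modifier "cellar quarry clay".
Inside "cellar quarry clay": head "clay" (specifically "quarry clay"), modifier "cellar".
Inside "quarry clay": head "clay", modifier "quarry".
Inside "leather chest": head "chest", modifier "leather".
Putting it together: [[cellar [quarry clay]] [leather chest]].

[[cellar [quarry clay]] [leather chest]]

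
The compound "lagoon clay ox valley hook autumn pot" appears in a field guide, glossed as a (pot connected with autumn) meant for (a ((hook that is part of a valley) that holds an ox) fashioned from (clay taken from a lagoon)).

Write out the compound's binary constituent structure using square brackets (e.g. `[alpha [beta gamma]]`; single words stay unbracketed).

[[[lagoon clay] [ox [valley hook]]] [autumn pot]]

Overall it is a kind of pot (specifically "autumn pot"); the modifier is "lagoon clay ox valley hook".
Inside "lagoon clay ox valley hook": head "hook" (specifically "ox valley hook"), modifier "lagoon clay".
Inside "lagoon clay": head "clay", modifier "lagoon".
Inside "ox valley hook": head "hook" (specifically "valley hook"), modifier "ox".
Inside "valley hook": head "hook", modifier "valley".
Inside "autumn pot": head "pot", modifier "autumn".
Assembled: [[[lagoon clay] [ox [valley hook]]] [autumn pot]].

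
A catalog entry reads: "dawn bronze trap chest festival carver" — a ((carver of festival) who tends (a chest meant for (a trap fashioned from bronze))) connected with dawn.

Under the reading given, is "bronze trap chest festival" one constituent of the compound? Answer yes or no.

no

The top-level split is [dawn] [bronze trap chest festival carver]; the full structure is [dawn [[[bronze trap] chest] [festival carver]]].
"bronze trap chest festival" straddles a constituent boundary, so it is not a single unit.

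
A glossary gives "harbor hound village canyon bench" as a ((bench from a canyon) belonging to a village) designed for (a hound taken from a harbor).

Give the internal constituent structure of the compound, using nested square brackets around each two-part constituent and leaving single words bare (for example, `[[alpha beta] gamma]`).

[[harbor hound] [village [canyon bench]]]

The outermost head in the paraphrase is "bench" (specifically "village canyon bench"), modified by "harbor hound".
"harbor hound" → head "hound", modifier "harbor".
"village canyon bench" → head "bench" (specifically "canyon bench"), modifier "village".
"canyon bench" → head "bench", modifier "canyon".
So the structure is [[harbor hound] [village [canyon bench]]].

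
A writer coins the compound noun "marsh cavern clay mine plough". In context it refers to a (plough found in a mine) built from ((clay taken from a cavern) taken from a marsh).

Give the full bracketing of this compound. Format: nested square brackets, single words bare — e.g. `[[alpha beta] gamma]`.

At the top level: head "plough" (specifically "mine plough"); modifier "marsh cavern clay".
Inside "marsh cavern clay": head "clay" (specifically "cavern clay"), modifier "marsh".
Inside "cavern clay": head "clay", modifier "cavern".
Inside "mine plough": head "plough", modifier "mine".
So the structure is [[marsh [cavern clay]] [mine plough]].

[[marsh [cavern clay]] [mine plough]]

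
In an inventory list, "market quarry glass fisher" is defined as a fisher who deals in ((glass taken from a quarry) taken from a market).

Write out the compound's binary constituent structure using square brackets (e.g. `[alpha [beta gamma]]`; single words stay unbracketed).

[[market [quarry glass]] fisher]

Whole compound: head "fisher", modifier "market quarry glass".
"market quarry glass" → head "glass" (specifically "quarry glass"), modifier "market".
"quarry glass" → head "glass", modifier "quarry".
Assembled: [[market [quarry glass]] fisher].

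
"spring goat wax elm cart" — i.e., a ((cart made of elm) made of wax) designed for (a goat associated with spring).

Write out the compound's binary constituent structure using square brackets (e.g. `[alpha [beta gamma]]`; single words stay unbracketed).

Whole compound: head "cart" (specifically "wax elm cart"), modifier "spring goat".
Within "spring goat", the head is "goat" and the modifier is "spring".
Within "wax elm cart", the head is "cart" (specifically "elm cart") and the modifier is "wax".
Within "elm cart", the head is "cart" and the modifier is "elm".
Putting it together: [[spring goat] [wax [elm cart]]].

[[spring goat] [wax [elm cart]]]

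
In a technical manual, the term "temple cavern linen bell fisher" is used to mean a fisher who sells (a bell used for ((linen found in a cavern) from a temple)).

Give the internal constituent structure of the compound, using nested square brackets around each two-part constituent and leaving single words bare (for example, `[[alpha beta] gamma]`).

[[[temple [cavern linen]] bell] fisher]

The outermost head in the paraphrase is "fisher", modified by "temple cavern linen bell".
"temple cavern linen bell" → head "bell", modifier "temple cavern linen".
"temple cavern linen" → head "linen" (specifically "cavern linen"), modifier "temple".
"cavern linen" → head "linen", modifier "cavern".
Putting it together: [[[temple [cavern linen]] bell] fisher].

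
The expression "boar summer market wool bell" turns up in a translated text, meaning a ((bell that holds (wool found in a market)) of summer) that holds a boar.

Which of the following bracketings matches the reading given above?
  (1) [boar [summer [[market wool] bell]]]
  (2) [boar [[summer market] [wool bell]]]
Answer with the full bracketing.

[boar [summer [[market wool] bell]]]

The paraphrase's head is the "bell" part ("summer market wool bell"); its modifier is "boar".
That top-level split, carried through the inner groups, gives [boar [summer [[market wool] bell]]].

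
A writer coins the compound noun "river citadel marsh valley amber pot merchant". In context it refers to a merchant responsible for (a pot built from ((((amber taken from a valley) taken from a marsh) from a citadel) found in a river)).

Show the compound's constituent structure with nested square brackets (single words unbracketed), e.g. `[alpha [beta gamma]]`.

The outermost head in the paraphrase is "merchant", modified by "river citadel marsh valley amber pot".
"river citadel marsh valley amber pot" → head "pot", modifier "river citadel marsh valley amber".
"river citadel marsh valley amber" → head "amber" (specifically "citadel marsh valley amber"), modifier "river".
"citadel marsh valley amber" → head "amber" (specifically "marsh valley amber"), modifier "citadel".
"marsh valley amber" → head "amber" (specifically "valley amber"), modifier "marsh".
"valley amber" → head "amber", modifier "valley".
Assembled: [[[river [citadel [marsh [valley amber]]]] pot] merchant].

[[[river [citadel [marsh [valley amber]]]] pot] merchant]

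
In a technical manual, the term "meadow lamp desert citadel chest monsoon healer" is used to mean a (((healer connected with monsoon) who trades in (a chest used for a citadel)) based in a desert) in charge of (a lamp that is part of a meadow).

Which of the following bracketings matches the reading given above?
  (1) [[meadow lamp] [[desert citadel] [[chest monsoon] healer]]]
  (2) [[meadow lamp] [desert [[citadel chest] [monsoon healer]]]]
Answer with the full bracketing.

The paraphrase's head is the "healer" part ("desert citadel chest monsoon healer"); its modifier is "meadow lamp".
That top-level split, carried through the inner groups, gives [[meadow lamp] [desert [[citadel chest] [monsoon healer]]]].

[[meadow lamp] [desert [[citadel chest] [monsoon healer]]]]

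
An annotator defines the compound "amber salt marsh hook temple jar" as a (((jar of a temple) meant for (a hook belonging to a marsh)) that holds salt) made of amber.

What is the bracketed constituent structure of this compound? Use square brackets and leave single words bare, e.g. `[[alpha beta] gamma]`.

[amber [salt [[marsh hook] [temple jar]]]]

At the top level: head "jar" (specifically "salt marsh hook temple jar"); modifier "amber".
"salt marsh hook temple jar" → head "jar" (specifically "marsh hook temple jar"), modifier "salt".
"marsh hook temple jar" → head "jar" (specifically "temple jar"), modifier "marsh hook".
"marsh hook" → head "hook", modifier "marsh".
"temple jar" → head "jar", modifier "temple".
Assembled: [amber [salt [[marsh hook] [temple jar]]]].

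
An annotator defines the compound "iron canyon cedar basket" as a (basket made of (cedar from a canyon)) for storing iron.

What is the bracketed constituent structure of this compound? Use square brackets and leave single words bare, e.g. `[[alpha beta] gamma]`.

[iron [[canyon cedar] basket]]

At the top level: head "basket" (specifically "canyon cedar basket"); modifier "iron".
Within "canyon cedar basket", the head is "basket" and the modifier is "canyon cedar".
Within "canyon cedar", the head is "cedar" and the modifier is "canyon".
Assembled: [iron [[canyon cedar] basket]].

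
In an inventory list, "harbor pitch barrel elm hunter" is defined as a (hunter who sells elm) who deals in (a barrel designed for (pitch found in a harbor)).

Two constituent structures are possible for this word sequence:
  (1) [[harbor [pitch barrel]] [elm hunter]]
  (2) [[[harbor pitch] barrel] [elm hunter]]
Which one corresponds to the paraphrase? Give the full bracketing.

[[[harbor pitch] barrel] [elm hunter]]

The paraphrase's head is the "hunter" part ("elm hunter"); its modifier is "harbor pitch barrel".
That top-level split, carried through the inner groups, gives [[[harbor pitch] barrel] [elm hunter]].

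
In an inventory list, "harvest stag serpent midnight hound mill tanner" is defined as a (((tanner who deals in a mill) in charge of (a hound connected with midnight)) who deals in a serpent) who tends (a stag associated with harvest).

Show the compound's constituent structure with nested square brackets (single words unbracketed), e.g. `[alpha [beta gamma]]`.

[[harvest stag] [serpent [[midnight hound] [mill tanner]]]]

Overall it is a kind of tanner (specifically "serpent midnight hound mill tanner"); the modifier is "harvest stag".
Inside "harvest stag": head "stag", modifier "harvest".
Inside "serpent midnight hound mill tanner": head "tanner" (specifically "midnight hound mill tanner"), modifier "serpent".
Inside "midnight hound mill tanner": head "tanner" (specifically "mill tanner"), modifier "midnight hound".
Inside "midnight hound": head "hound", modifier "midnight".
Inside "mill tanner": head "tanner", modifier "mill".
Putting it together: [[harvest stag] [serpent [[midnight hound] [mill tanner]]]].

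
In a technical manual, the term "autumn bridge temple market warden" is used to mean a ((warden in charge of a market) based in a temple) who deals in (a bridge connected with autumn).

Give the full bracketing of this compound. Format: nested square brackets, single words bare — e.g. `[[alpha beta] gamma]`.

[[autumn bridge] [temple [market warden]]]

At the top level: head "warden" (specifically "temple market warden"); modifier "autumn bridge".
Within "autumn bridge", the head is "bridge" and the modifier is "autumn".
Within "temple market warden", the head is "warden" (specifically "market warden") and the modifier is "temple".
Within "market warden", the head is "warden" and the modifier is "market".
Assembled: [[autumn bridge] [temple [market warden]]].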